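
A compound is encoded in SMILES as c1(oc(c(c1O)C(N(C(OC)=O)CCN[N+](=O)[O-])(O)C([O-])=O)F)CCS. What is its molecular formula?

C12H15FN3O9S-

Heavy atoms from the SMILES: 12 C, 1 F, 3 N, 9 O, 1 S.
Implicit hydrogens by atom environment:
  4 × C: 2 H each → 8
  4 × C (aromatic): no H
  4 × O: no H
  3 × C: no H
  2 × O: 1 H each → 2
  2 × O (charge -1): no H
  1 × C: 3 H
  1 × F: no H
  1 × N: 1 H
  1 × N: no H
  1 × N (charge +1): no H
  1 × O (aromatic): no H
  1 × S: 1 H
  Total hydrogens = 15.
Net charge -1.
Molecular formula: C12H15FN3O9S-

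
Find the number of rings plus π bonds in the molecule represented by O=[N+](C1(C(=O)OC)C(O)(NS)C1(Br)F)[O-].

3

Molecular formula from the SMILES: C5H6BrFN2O5S.
DoU = (2C + 2 + N − H − X)/2 = (2·5 + 2 + 2 − 6 − 2)/2 = 6/2 = 3.
(Structurally: 1 ring(s) + 2 π bond(s) = 3.)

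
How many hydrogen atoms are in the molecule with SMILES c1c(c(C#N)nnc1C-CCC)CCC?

Hydrogens are implicit in SMILES; fill each atom to its normal valence:
  5 × C: 2 H each → 10
  3 × C (aromatic): no H
  2 × C: 3 H each → 6
  2 × N (aromatic): no H
  1 × C (aromatic): 1 H
  1 × C: no H
  1 × N: no H
  Total hydrogens = 17.

17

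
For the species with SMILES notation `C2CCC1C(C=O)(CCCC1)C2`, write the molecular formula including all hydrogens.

Heavy atoms from the SMILES: 11 C, 1 O.
Implicit hydrogens by atom environment:
  8 × C: 2 H each → 16
  2 × C: 1 H each → 2
  1 × C: no H
  1 × O: no H
  Total hydrogens = 18.
Molecular formula: C11H18O

C11H18O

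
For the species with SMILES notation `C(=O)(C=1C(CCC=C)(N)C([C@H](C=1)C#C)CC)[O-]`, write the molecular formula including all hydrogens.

C14H18NO2-

Heavy atoms from the SMILES: 14 C, 1 N, 2 O.
Implicit hydrogens by atom environment:
  5 × C: 1 H each → 5
  4 × C: 2 H each → 8
  4 × C: no H
  1 × C: 3 H
  1 × N: 2 H
  1 × O: no H
  1 × O (charge -1): no H
  Total hydrogens = 18.
Net charge -1.
Molecular formula: C14H18NO2-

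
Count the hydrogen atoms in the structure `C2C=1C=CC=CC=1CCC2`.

Hydrogens are implicit in SMILES; fill each atom to its normal valence:
  4 × C: 2 H each → 8
  4 × C (aromatic): 1 H each → 4
  2 × C (aromatic): no H
  Total hydrogens = 12.

12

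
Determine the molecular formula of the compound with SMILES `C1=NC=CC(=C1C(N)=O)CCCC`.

C10H14N2O

Heavy atoms from the SMILES: 10 C, 2 N, 1 O.
Implicit hydrogens by atom environment:
  3 × C: 2 H each → 6
  3 × C (aromatic): 1 H each → 3
  2 × C (aromatic): no H
  1 × C: 3 H
  1 × C: no H
  1 × N: 2 H
  1 × N (aromatic): no H
  1 × O: no H
  Total hydrogens = 14.
Molecular formula: C10H14N2O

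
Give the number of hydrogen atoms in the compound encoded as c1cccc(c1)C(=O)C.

8

Hydrogens are implicit in SMILES; fill each atom to its normal valence:
  5 × C (aromatic): 1 H each → 5
  1 × C: 3 H
  1 × C (aromatic): no H
  1 × C: no H
  1 × O: no H
  Total hydrogens = 8.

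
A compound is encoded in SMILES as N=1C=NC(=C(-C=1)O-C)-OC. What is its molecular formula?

Heavy atoms from the SMILES: 6 C, 2 N, 2 O.
Implicit hydrogens by atom environment:
  2 × C: 3 H each → 6
  2 × C (aromatic): 1 H each → 2
  2 × C (aromatic): no H
  2 × N (aromatic): no H
  2 × O: no H
  Total hydrogens = 8.
Molecular formula: C6H8N2O2

C6H8N2O2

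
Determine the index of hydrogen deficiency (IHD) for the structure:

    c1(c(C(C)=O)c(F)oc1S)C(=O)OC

Molecular formula from the SMILES: C8H7FO4S.
DoU = (2C + 2 + N − H − X)/2 = (2·8 + 2 + 0 − 7 − 1)/2 = 10/2 = 5.
(Structurally: 1 ring(s) + 4 π bond(s) = 5.)

5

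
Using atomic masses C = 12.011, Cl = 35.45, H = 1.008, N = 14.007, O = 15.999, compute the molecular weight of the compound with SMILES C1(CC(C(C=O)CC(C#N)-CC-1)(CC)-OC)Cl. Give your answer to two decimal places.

257.76

Molecular formula: C13H20ClNO2.
M = 13×12.011 + 1×35.45 + 20×1.008 + 1×14.007 + 2×15.999 = 257.76 g/mol.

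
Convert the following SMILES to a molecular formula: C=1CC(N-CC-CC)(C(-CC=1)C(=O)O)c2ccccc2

Heavy atoms from the SMILES: 17 C, 1 N, 2 O.
Implicit hydrogens by atom environment:
  5 × C: 2 H each → 10
  5 × C (aromatic): 1 H each → 5
  3 × C: 1 H each → 3
  2 × C: no H
  1 × C: 3 H
  1 × C (aromatic): no H
  1 × N: 1 H
  1 × O: 1 H
  1 × O: no H
  Total hydrogens = 23.
Molecular formula: C17H23NO2

C17H23NO2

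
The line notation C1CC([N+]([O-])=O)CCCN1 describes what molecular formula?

C6H12N2O2

Heavy atoms from the SMILES: 6 C, 2 N, 2 O.
Implicit hydrogens by atom environment:
  5 × C: 2 H each → 10
  1 × C: 1 H
  1 × N: 1 H
  1 × N (charge +1): no H
  1 × O: no H
  1 × O (charge -1): no H
  Total hydrogens = 12.
Molecular formula: C6H12N2O2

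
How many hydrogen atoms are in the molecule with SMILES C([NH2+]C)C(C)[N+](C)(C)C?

20

Hydrogens are implicit in SMILES; fill each atom to its normal valence:
  5 × C: 3 H each → 15
  1 × C: 2 H
  1 × C: 1 H
  1 × N (charge +1): 2 H
  1 × N (charge +1): no H
  Total hydrogens = 20.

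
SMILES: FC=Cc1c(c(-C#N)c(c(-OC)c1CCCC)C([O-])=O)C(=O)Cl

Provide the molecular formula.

C16H14ClFNO4-

Heavy atoms from the SMILES: 16 C, 1 Cl, 1 F, 1 N, 4 O.
Implicit hydrogens by atom environment:
  6 × C (aromatic): no H
  3 × C: 2 H each → 6
  3 × C: no H
  3 × O: no H
  2 × C: 3 H each → 6
  2 × C: 1 H each → 2
  1 × Cl: no H
  1 × F: no H
  1 × N: no H
  1 × O (charge -1): no H
  Total hydrogens = 14.
Net charge -1.
Molecular formula: C16H14ClFNO4-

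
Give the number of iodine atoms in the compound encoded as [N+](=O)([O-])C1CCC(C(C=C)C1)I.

The symbol for iodine appears 1 time in the SMILES.

1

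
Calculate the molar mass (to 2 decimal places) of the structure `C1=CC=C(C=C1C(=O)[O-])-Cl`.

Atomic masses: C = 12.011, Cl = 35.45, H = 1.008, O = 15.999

155.56

Molecular formula: C7H4ClO2-.
M = 7×12.011 + 1×35.45 + 4×1.008 + 2×15.999 = 155.56 g/mol.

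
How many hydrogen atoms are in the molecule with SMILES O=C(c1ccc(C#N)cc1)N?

6

Hydrogens are implicit in SMILES; fill each atom to its normal valence:
  4 × C (aromatic): 1 H each → 4
  2 × C (aromatic): no H
  2 × C: no H
  1 × N: 2 H
  1 × N: no H
  1 × O: no H
  Total hydrogens = 6.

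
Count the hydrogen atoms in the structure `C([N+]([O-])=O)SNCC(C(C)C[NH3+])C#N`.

15

Hydrogens are implicit in SMILES; fill each atom to its normal valence:
  3 × C: 2 H each → 6
  2 × C: 1 H each → 2
  1 × C: 3 H
  1 × C: no H
  1 × N (charge +1): 3 H
  1 × N: 1 H
  1 × N (charge +1): no H
  1 × N: no H
  1 × O: no H
  1 × O (charge -1): no H
  1 × S: no H
  Total hydrogens = 15.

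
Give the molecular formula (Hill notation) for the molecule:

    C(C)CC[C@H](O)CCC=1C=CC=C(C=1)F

Heavy atoms from the SMILES: 13 C, 1 F, 1 O.
Implicit hydrogens by atom environment:
  5 × C: 2 H each → 10
  4 × C (aromatic): 1 H each → 4
  2 × C (aromatic): no H
  1 × C: 3 H
  1 × C: 1 H
  1 × F: no H
  1 × O: 1 H
  Total hydrogens = 19.
Molecular formula: C13H19FO

C13H19FO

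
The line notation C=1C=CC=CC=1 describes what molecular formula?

Heavy atoms from the SMILES: 6 C.
Implicit hydrogens by atom environment:
  6 × C (aromatic): 1 H each → 6
  Total hydrogens = 6.
Molecular formula: C6H6

C6H6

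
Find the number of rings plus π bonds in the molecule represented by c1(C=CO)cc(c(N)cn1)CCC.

5

Molecular formula from the SMILES: C10H14N2O.
DoU = (2C + 2 + N − H − X)/2 = (2·10 + 2 + 2 − 14 − 0)/2 = 10/2 = 5.
(Structurally: 1 ring(s) + 4 π bond(s) = 5.)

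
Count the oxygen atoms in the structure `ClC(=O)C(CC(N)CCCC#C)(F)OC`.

2

The symbol for oxygen appears 2 times in the SMILES.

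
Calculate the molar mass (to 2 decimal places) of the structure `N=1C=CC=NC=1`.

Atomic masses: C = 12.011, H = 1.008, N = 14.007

Molecular formula: C4H4N2.
M = 4×12.011 + 4×1.008 + 2×14.007 = 80.09 g/mol.

80.09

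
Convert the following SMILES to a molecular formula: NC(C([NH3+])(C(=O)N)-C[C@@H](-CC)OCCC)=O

Heavy atoms from the SMILES: 10 C, 3 N, 3 O.
Implicit hydrogens by atom environment:
  4 × C: 2 H each → 8
  3 × C: no H
  3 × O: no H
  2 × C: 3 H each → 6
  2 × N: 2 H each → 4
  1 × C: 1 H
  1 × N (charge +1): 3 H
  Total hydrogens = 22.
Net charge +1.
Molecular formula: C10H22N3O3+

C10H22N3O3+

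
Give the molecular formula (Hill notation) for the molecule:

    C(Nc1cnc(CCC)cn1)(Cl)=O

Heavy atoms from the SMILES: 8 C, 1 Cl, 3 N, 1 O.
Implicit hydrogens by atom environment:
  2 × C: 2 H each → 4
  2 × C (aromatic): 1 H each → 2
  2 × C (aromatic): no H
  2 × N (aromatic): no H
  1 × C: 3 H
  1 × C: no H
  1 × Cl: no H
  1 × N: 1 H
  1 × O: no H
  Total hydrogens = 10.
Molecular formula: C8H10ClN3O

C8H10ClN3O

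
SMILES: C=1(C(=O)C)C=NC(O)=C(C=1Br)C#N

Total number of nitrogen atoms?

2

The symbol for nitrogen appears 2 times in the SMILES.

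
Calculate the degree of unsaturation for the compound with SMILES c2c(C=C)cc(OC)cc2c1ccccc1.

Molecular formula from the SMILES: C15H14O.
DoU = (2C + 2 + N − H − X)/2 = (2·15 + 2 + 0 − 14 − 0)/2 = 18/2 = 9.
(Structurally: 2 ring(s) + 7 π bond(s) = 9.)

9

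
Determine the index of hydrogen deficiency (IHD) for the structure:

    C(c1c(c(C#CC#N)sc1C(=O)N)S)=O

Molecular formula from the SMILES: C9H4N2O2S2.
DoU = (2C + 2 + N − H − X)/2 = (2·9 + 2 + 2 − 4 − 0)/2 = 18/2 = 9.
(Structurally: 1 ring(s) + 8 π bond(s) = 9.)

9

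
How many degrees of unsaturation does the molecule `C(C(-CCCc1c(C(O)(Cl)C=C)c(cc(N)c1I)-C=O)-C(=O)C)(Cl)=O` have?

8

Molecular formula from the SMILES: C17H18Cl2INO4.
DoU = (2C + 2 + N − H − X)/2 = (2·17 + 2 + 1 − 18 − 3)/2 = 16/2 = 8.
(Structurally: 1 ring(s) + 7 π bond(s) = 8.)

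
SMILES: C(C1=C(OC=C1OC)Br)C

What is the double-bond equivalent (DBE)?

3

Molecular formula from the SMILES: C7H9BrO2.
DoU = (2C + 2 + N − H − X)/2 = (2·7 + 2 + 0 − 9 − 1)/2 = 6/2 = 3.
(Structurally: 1 ring(s) + 2 π bond(s) = 3.)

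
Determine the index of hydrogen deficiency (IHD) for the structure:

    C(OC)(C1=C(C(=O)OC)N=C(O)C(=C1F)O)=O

6

Molecular formula from the SMILES: C9H8FNO6.
DoU = (2C + 2 + N − H − X)/2 = (2·9 + 2 + 1 − 8 − 1)/2 = 12/2 = 6.
(Structurally: 1 ring(s) + 5 π bond(s) = 6.)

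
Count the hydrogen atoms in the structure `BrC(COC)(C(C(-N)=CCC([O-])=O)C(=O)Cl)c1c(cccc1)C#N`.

15

Hydrogens are implicit in SMILES; fill each atom to its normal valence:
  5 × C: no H
  4 × C (aromatic): 1 H each → 4
  3 × O: no H
  2 × C: 2 H each → 4
  2 × C: 1 H each → 2
  2 × C (aromatic): no H
  1 × Br: no H
  1 × C: 3 H
  1 × Cl: no H
  1 × N: 2 H
  1 × N: no H
  1 × O (charge -1): no H
  Total hydrogens = 15.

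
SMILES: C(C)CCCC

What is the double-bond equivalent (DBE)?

0

Molecular formula from the SMILES: C6H14.
DoU = (2C + 2 + N − H − X)/2 = (2·6 + 2 + 0 − 14 − 0)/2 = 0/2 = 0.
(Structurally: 0 ring(s) + 0 π bond(s) = 0.)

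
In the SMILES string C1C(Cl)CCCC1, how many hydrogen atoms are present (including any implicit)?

Hydrogens are implicit in SMILES; fill each atom to its normal valence:
  5 × C: 2 H each → 10
  1 × C: 1 H
  1 × Cl: no H
  Total hydrogens = 11.

11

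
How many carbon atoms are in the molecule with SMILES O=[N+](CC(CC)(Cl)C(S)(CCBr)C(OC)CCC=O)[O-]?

The symbol for carbon appears 12 times in the SMILES. (Cl is a single chlorine, not C + l.)

12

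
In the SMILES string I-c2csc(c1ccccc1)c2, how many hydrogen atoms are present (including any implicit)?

Hydrogens are implicit in SMILES; fill each atom to its normal valence:
  7 × C (aromatic): 1 H each → 7
  3 × C (aromatic): no H
  1 × I: no H
  1 × S (aromatic): no H
  Total hydrogens = 7.

7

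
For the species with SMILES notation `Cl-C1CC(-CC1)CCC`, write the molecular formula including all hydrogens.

Heavy atoms from the SMILES: 8 C, 1 Cl.
Implicit hydrogens by atom environment:
  5 × C: 2 H each → 10
  2 × C: 1 H each → 2
  1 × C: 3 H
  1 × Cl: no H
  Total hydrogens = 15.
Molecular formula: C8H15Cl

C8H15Cl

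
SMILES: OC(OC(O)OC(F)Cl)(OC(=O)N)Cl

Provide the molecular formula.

C4H6Cl2FNO6

Heavy atoms from the SMILES: 4 C, 2 Cl, 1 F, 1 N, 6 O.
Implicit hydrogens by atom environment:
  4 × O: no H
  2 × C: 1 H each → 2
  2 × C: no H
  2 × Cl: no H
  2 × O: 1 H each → 2
  1 × F: no H
  1 × N: 2 H
  Total hydrogens = 6.
Molecular formula: C4H6Cl2FNO6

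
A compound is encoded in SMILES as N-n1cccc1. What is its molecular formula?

C4H6N2

Heavy atoms from the SMILES: 4 C, 2 N.
Implicit hydrogens by atom environment:
  4 × C (aromatic): 1 H each → 4
  1 × N: 2 H
  1 × N (aromatic): no H
  Total hydrogens = 6.
Molecular formula: C4H6N2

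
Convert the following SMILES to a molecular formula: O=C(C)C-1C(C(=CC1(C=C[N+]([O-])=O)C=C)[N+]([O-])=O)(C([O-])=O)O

Heavy atoms from the SMILES: 12 C, 2 N, 8 O.
Implicit hydrogens by atom environment:
  5 × C: 1 H each → 5
  5 × C: no H
  4 × O: no H
  3 × O (charge -1): no H
  2 × N (charge +1): no H
  1 × C: 3 H
  1 × C: 2 H
  1 × O: 1 H
  Total hydrogens = 11.
Net charge -1.
Molecular formula: C12H11N2O8-

C12H11N2O8-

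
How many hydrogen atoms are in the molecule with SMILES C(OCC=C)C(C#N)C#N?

8

Hydrogens are implicit in SMILES; fill each atom to its normal valence:
  3 × C: 2 H each → 6
  2 × C: 1 H each → 2
  2 × C: no H
  2 × N: no H
  1 × O: no H
  Total hydrogens = 8.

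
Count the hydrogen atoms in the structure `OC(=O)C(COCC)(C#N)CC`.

13

Hydrogens are implicit in SMILES; fill each atom to its normal valence:
  3 × C: 2 H each → 6
  3 × C: no H
  2 × C: 3 H each → 6
  2 × O: no H
  1 × N: no H
  1 × O: 1 H
  Total hydrogens = 13.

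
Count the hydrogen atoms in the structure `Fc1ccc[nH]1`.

Hydrogens are implicit in SMILES; fill each atom to its normal valence:
  3 × C (aromatic): 1 H each → 3
  1 × C (aromatic): no H
  1 × F: no H
  1 × N (aromatic): 1 H
  Total hydrogens = 4.

4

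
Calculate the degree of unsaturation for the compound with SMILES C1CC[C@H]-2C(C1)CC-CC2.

2

Molecular formula from the SMILES: C10H18.
DoU = (2C + 2 + N − H − X)/2 = (2·10 + 2 + 0 − 18 − 0)/2 = 4/2 = 2.
(Structurally: 2 ring(s) + 0 π bond(s) = 2.)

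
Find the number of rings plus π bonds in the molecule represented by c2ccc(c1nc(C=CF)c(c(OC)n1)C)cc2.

Molecular formula from the SMILES: C14H13FN2O.
DoU = (2C + 2 + N − H − X)/2 = (2·14 + 2 + 2 − 13 − 1)/2 = 18/2 = 9.
(Structurally: 2 ring(s) + 7 π bond(s) = 9.)

9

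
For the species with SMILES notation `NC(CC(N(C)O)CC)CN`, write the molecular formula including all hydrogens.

Heavy atoms from the SMILES: 7 C, 3 N, 1 O.
Implicit hydrogens by atom environment:
  3 × C: 2 H each → 6
  2 × C: 3 H each → 6
  2 × C: 1 H each → 2
  2 × N: 2 H each → 4
  1 × N: no H
  1 × O: 1 H
  Total hydrogens = 19.
Molecular formula: C7H19N3O

C7H19N3O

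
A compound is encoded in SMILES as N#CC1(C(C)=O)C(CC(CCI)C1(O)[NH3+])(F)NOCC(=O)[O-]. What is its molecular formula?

Heavy atoms from the SMILES: 12 C, 1 F, 1 I, 3 N, 5 O.
Implicit hydrogens by atom environment:
  6 × C: no H
  4 × C: 2 H each → 8
  3 × O: no H
  1 × C: 3 H
  1 × C: 1 H
  1 × F: no H
  1 × I: no H
  1 × N (charge +1): 3 H
  1 × N: 1 H
  1 × N: no H
  1 × O: 1 H
  1 × O (charge -1): no H
  Total hydrogens = 17.
Molecular formula: C12H17FIN3O5

C12H17FIN3O5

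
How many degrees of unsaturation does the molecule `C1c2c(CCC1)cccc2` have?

Molecular formula from the SMILES: C10H12.
DoU = (2C + 2 + N − H − X)/2 = (2·10 + 2 + 0 − 12 − 0)/2 = 10/2 = 5.
(Structurally: 2 ring(s) + 3 π bond(s) = 5.)

5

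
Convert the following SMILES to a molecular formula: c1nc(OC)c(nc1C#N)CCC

C9H11N3O

Heavy atoms from the SMILES: 9 C, 3 N, 1 O.
Implicit hydrogens by atom environment:
  3 × C (aromatic): no H
  2 × C: 3 H each → 6
  2 × C: 2 H each → 4
  2 × N (aromatic): no H
  1 × C (aromatic): 1 H
  1 × C: no H
  1 × N: no H
  1 × O: no H
  Total hydrogens = 11.
Molecular formula: C9H11N3O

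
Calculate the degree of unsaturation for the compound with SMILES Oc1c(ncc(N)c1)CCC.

Molecular formula from the SMILES: C8H12N2O.
DoU = (2C + 2 + N − H − X)/2 = (2·8 + 2 + 2 − 12 − 0)/2 = 8/2 = 4.
(Structurally: 1 ring(s) + 3 π bond(s) = 4.)

4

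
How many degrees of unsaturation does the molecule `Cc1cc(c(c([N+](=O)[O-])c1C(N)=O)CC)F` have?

6

Molecular formula from the SMILES: C10H11FN2O3.
DoU = (2C + 2 + N − H − X)/2 = (2·10 + 2 + 2 − 11 − 1)/2 = 12/2 = 6.
(Structurally: 1 ring(s) + 5 π bond(s) = 6.)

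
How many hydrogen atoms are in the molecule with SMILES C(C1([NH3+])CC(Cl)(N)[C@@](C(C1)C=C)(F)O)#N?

Hydrogens are implicit in SMILES; fill each atom to its normal valence:
  4 × C: no H
  3 × C: 2 H each → 6
  2 × C: 1 H each → 2
  1 × Cl: no H
  1 × F: no H
  1 × N (charge +1): 3 H
  1 × N: 2 H
  1 × N: no H
  1 × O: 1 H
  Total hydrogens = 14.

14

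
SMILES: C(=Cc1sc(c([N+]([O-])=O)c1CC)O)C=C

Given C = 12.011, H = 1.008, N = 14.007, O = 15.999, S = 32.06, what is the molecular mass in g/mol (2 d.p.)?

225.26

Molecular formula: C10H11NO3S.
M = 10×12.011 + 11×1.008 + 1×14.007 + 3×15.999 + 1×32.06 = 225.26 g/mol.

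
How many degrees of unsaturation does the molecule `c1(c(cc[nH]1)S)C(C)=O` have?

Molecular formula from the SMILES: C6H7NOS.
DoU = (2C + 2 + N − H − X)/2 = (2·6 + 2 + 1 − 7 − 0)/2 = 8/2 = 4.
(Structurally: 1 ring(s) + 3 π bond(s) = 4.)

4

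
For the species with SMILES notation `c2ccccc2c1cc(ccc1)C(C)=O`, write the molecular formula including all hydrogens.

Heavy atoms from the SMILES: 14 C, 1 O.
Implicit hydrogens by atom environment:
  9 × C (aromatic): 1 H each → 9
  3 × C (aromatic): no H
  1 × C: 3 H
  1 × C: no H
  1 × O: no H
  Total hydrogens = 12.
Molecular formula: C14H12O

C14H12O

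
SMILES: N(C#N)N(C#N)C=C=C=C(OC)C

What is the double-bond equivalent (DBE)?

Molecular formula from the SMILES: C8H8N4O.
DoU = (2C + 2 + N − H − X)/2 = (2·8 + 2 + 4 − 8 − 0)/2 = 14/2 = 7.
(Structurally: 0 ring(s) + 7 π bond(s) = 7.)

7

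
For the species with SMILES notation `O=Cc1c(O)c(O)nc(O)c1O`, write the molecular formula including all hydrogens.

C6H5NO5

Heavy atoms from the SMILES: 6 C, 1 N, 5 O.
Implicit hydrogens by atom environment:
  5 × C (aromatic): no H
  4 × O: 1 H each → 4
  1 × C: 1 H
  1 × N (aromatic): no H
  1 × O: no H
  Total hydrogens = 5.
Molecular formula: C6H5NO5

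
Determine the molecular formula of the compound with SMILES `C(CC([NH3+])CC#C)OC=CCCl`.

C9H15ClNO+

Heavy atoms from the SMILES: 9 C, 1 Cl, 1 N, 1 O.
Implicit hydrogens by atom environment:
  4 × C: 2 H each → 8
  4 × C: 1 H each → 4
  1 × C: no H
  1 × Cl: no H
  1 × N (charge +1): 3 H
  1 × O: no H
  Total hydrogens = 15.
Net charge +1.
Molecular formula: C9H15ClNO+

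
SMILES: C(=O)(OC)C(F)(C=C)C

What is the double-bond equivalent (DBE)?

2

Molecular formula from the SMILES: C6H9FO2.
DoU = (2C + 2 + N − H − X)/2 = (2·6 + 2 + 0 − 9 − 1)/2 = 4/2 = 2.
(Structurally: 0 ring(s) + 2 π bond(s) = 2.)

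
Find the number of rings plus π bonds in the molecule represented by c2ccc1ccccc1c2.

7

Molecular formula from the SMILES: C10H8.
DoU = (2C + 2 + N − H − X)/2 = (2·10 + 2 + 0 − 8 − 0)/2 = 14/2 = 7.
(Structurally: 2 ring(s) + 5 π bond(s) = 7.)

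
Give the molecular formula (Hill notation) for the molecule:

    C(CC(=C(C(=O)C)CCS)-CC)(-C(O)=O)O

Heavy atoms from the SMILES: 11 C, 4 O, 1 S.
Implicit hydrogens by atom environment:
  4 × C: 2 H each → 8
  4 × C: no H
  2 × C: 3 H each → 6
  2 × O: 1 H each → 2
  2 × O: no H
  1 × C: 1 H
  1 × S: 1 H
  Total hydrogens = 18.
Molecular formula: C11H18O4S

C11H18O4S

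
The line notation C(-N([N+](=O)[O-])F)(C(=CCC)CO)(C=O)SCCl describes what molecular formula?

C8H12ClFN2O4S

Heavy atoms from the SMILES: 8 C, 1 Cl, 1 F, 2 N, 4 O, 1 S.
Implicit hydrogens by atom environment:
  3 × C: 2 H each → 6
  2 × C: 1 H each → 2
  2 × C: no H
  2 × O: no H
  1 × C: 3 H
  1 × Cl: no H
  1 × F: no H
  1 × N: no H
  1 × N (charge +1): no H
  1 × O: 1 H
  1 × O (charge -1): no H
  1 × S: no H
  Total hydrogens = 12.
Molecular formula: C8H12ClFN2O4S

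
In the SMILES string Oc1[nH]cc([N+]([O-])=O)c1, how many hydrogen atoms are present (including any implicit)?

Hydrogens are implicit in SMILES; fill each atom to its normal valence:
  2 × C (aromatic): 1 H each → 2
  2 × C (aromatic): no H
  1 × N (aromatic): 1 H
  1 × N (charge +1): no H
  1 × O: 1 H
  1 × O: no H
  1 × O (charge -1): no H
  Total hydrogens = 4.

4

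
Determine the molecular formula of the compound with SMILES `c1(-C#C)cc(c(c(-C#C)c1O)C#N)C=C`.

C13H7NO

Heavy atoms from the SMILES: 13 C, 1 N, 1 O.
Implicit hydrogens by atom environment:
  5 × C (aromatic): no H
  3 × C: 1 H each → 3
  3 × C: no H
  1 × C: 2 H
  1 × C (aromatic): 1 H
  1 × N: no H
  1 × O: 1 H
  Total hydrogens = 7.
Molecular formula: C13H7NO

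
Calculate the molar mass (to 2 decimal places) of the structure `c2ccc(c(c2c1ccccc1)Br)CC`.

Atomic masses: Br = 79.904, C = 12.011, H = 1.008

Molecular formula: C14H13Br.
M = 1×79.904 + 14×12.011 + 13×1.008 = 261.16 g/mol.

261.16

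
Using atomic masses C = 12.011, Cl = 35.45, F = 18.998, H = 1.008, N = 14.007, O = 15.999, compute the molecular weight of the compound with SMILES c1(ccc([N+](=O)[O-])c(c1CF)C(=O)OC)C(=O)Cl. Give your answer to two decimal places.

Molecular formula: C10H7ClFNO5.
M = 10×12.011 + 1×35.45 + 1×18.998 + 7×1.008 + 1×14.007 + 5×15.999 = 275.62 g/mol.

275.62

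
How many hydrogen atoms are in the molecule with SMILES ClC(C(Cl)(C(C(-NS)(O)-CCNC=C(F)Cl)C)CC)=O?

18

Hydrogens are implicit in SMILES; fill each atom to its normal valence:
  4 × C: no H
  3 × C: 2 H each → 6
  3 × Cl: no H
  2 × C: 3 H each → 6
  2 × C: 1 H each → 2
  2 × N: 1 H each → 2
  1 × F: no H
  1 × O: 1 H
  1 × O: no H
  1 × S: 1 H
  Total hydrogens = 18.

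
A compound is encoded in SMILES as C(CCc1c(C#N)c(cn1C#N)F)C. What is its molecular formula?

C10H10FN3

Heavy atoms from the SMILES: 10 C, 1 F, 3 N.
Implicit hydrogens by atom environment:
  3 × C: 2 H each → 6
  3 × C (aromatic): no H
  2 × C: no H
  2 × N: no H
  1 × C: 3 H
  1 × C (aromatic): 1 H
  1 × F: no H
  1 × N (aromatic): no H
  Total hydrogens = 10.
Molecular formula: C10H10FN3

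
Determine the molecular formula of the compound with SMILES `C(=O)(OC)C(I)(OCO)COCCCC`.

Heavy atoms from the SMILES: 9 C, 1 I, 5 O.
Implicit hydrogens by atom environment:
  5 × C: 2 H each → 10
  4 × O: no H
  2 × C: 3 H each → 6
  2 × C: no H
  1 × I: no H
  1 × O: 1 H
  Total hydrogens = 17.
Molecular formula: C9H17IO5

C9H17IO5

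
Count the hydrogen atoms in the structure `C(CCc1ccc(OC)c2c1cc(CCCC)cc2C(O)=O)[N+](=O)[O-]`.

Hydrogens are implicit in SMILES; fill each atom to its normal valence:
  6 × C: 2 H each → 12
  6 × C (aromatic): no H
  4 × C (aromatic): 1 H each → 4
  3 × O: no H
  2 × C: 3 H each → 6
  1 × C: no H
  1 × N (charge +1): no H
  1 × O: 1 H
  1 × O (charge -1): no H
  Total hydrogens = 23.

23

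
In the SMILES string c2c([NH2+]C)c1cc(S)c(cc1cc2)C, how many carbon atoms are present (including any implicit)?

12

The symbol for carbon appears 12 times in the SMILES. Lowercase c denotes aromatic carbon and counts toward C.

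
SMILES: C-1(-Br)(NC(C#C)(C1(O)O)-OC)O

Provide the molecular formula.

C6H8BrNO4

Heavy atoms from the SMILES: 1 Br, 6 C, 1 N, 4 O.
Implicit hydrogens by atom environment:
  4 × C: no H
  3 × O: 1 H each → 3
  1 × Br: no H
  1 × C: 3 H
  1 × C: 1 H
  1 × N: 1 H
  1 × O: no H
  Total hydrogens = 8.
Molecular formula: C6H8BrNO4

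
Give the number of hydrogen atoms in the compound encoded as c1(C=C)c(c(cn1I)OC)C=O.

Hydrogens are implicit in SMILES; fill each atom to its normal valence:
  3 × C (aromatic): no H
  2 × C: 1 H each → 2
  2 × O: no H
  1 × C: 3 H
  1 × C: 2 H
  1 × C (aromatic): 1 H
  1 × I: no H
  1 × N (aromatic): no H
  Total hydrogens = 8.

8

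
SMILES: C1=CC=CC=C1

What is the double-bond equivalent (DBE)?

4

Molecular formula from the SMILES: C6H6.
DoU = (2C + 2 + N − H − X)/2 = (2·6 + 2 + 0 − 6 − 0)/2 = 8/2 = 4.
(Structurally: 1 ring(s) + 3 π bond(s) = 4.)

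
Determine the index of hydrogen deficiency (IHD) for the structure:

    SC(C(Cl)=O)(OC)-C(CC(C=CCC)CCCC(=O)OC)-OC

3

Molecular formula from the SMILES: C16H27ClO5S.
DoU = (2C + 2 + N − H − X)/2 = (2·16 + 2 + 0 − 27 − 1)/2 = 6/2 = 3.
(Structurally: 0 ring(s) + 3 π bond(s) = 3.)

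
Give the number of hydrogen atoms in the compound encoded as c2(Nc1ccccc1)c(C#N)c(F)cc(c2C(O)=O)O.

Hydrogens are implicit in SMILES; fill each atom to its normal valence:
  6 × C (aromatic): 1 H each → 6
  6 × C (aromatic): no H
  2 × C: no H
  2 × O: 1 H each → 2
  1 × F: no H
  1 × N: 1 H
  1 × N: no H
  1 × O: no H
  Total hydrogens = 9.

9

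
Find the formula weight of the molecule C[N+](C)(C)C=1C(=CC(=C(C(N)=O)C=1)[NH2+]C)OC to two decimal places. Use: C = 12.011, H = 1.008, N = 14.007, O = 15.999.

Molecular formula: [C12H21N3O2]2+.
M = 12×12.011 + 21×1.008 + 3×14.007 + 2×15.999 = 239.32 g/mol.

239.32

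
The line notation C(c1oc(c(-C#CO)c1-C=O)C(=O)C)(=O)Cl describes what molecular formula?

C10H5ClO5

Heavy atoms from the SMILES: 10 C, 1 Cl, 5 O.
Implicit hydrogens by atom environment:
  4 × C (aromatic): no H
  4 × C: no H
  3 × O: no H
  1 × C: 3 H
  1 × C: 1 H
  1 × Cl: no H
  1 × O: 1 H
  1 × O (aromatic): no H
  Total hydrogens = 5.
Molecular formula: C10H5ClO5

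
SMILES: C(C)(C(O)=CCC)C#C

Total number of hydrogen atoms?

Hydrogens are implicit in SMILES; fill each atom to its normal valence:
  3 × C: 1 H each → 3
  2 × C: 3 H each → 6
  2 × C: no H
  1 × C: 2 H
  1 × O: 1 H
  Total hydrogens = 12.

12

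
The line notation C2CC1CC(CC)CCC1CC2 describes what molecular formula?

C12H22

Heavy atoms from the SMILES: 12 C.
Implicit hydrogens by atom environment:
  8 × C: 2 H each → 16
  3 × C: 1 H each → 3
  1 × C: 3 H
  Total hydrogens = 22.
Molecular formula: C12H22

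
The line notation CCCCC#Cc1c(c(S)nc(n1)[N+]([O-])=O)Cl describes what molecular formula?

C10H10ClN3O2S

Heavy atoms from the SMILES: 10 C, 1 Cl, 3 N, 2 O, 1 S.
Implicit hydrogens by atom environment:
  4 × C (aromatic): no H
  3 × C: 2 H each → 6
  2 × C: no H
  2 × N (aromatic): no H
  1 × C: 3 H
  1 × Cl: no H
  1 × N (charge +1): no H
  1 × O: no H
  1 × O (charge -1): no H
  1 × S: 1 H
  Total hydrogens = 10.
Molecular formula: C10H10ClN3O2S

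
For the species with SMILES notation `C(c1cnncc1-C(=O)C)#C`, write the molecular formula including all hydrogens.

Heavy atoms from the SMILES: 8 C, 2 N, 1 O.
Implicit hydrogens by atom environment:
  2 × C (aromatic): 1 H each → 2
  2 × C (aromatic): no H
  2 × C: no H
  2 × N (aromatic): no H
  1 × C: 3 H
  1 × C: 1 H
  1 × O: no H
  Total hydrogens = 6.
Molecular formula: C8H6N2O

C8H6N2O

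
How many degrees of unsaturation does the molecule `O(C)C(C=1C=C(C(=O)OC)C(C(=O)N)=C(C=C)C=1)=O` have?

8

Molecular formula from the SMILES: C13H13NO5.
DoU = (2C + 2 + N − H − X)/2 = (2·13 + 2 + 1 − 13 − 0)/2 = 16/2 = 8.
(Structurally: 1 ring(s) + 7 π bond(s) = 8.)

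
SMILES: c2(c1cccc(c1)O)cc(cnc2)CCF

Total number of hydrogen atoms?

Hydrogens are implicit in SMILES; fill each atom to its normal valence:
  7 × C (aromatic): 1 H each → 7
  4 × C (aromatic): no H
  2 × C: 2 H each → 4
  1 × F: no H
  1 × N (aromatic): no H
  1 × O: 1 H
  Total hydrogens = 12.

12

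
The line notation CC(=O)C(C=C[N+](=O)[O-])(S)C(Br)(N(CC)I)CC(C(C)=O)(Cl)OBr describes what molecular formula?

Heavy atoms from the SMILES: 2 Br, 12 C, 1 Cl, 1 I, 2 N, 5 O, 1 S.
Implicit hydrogens by atom environment:
  5 × C: no H
  4 × O: no H
  3 × C: 3 H each → 9
  2 × Br: no H
  2 × C: 2 H each → 4
  2 × C: 1 H each → 2
  1 × Cl: no H
  1 × I: no H
  1 × N: no H
  1 × N (charge +1): no H
  1 × O (charge -1): no H
  1 × S: 1 H
  Total hydrogens = 16.
Molecular formula: C12H16Br2ClIN2O5S

C12H16Br2ClIN2O5S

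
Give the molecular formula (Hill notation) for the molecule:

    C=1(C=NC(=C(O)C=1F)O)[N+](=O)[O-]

Heavy atoms from the SMILES: 5 C, 1 F, 2 N, 4 O.
Implicit hydrogens by atom environment:
  4 × C (aromatic): no H
  2 × O: 1 H each → 2
  1 × C (aromatic): 1 H
  1 × F: no H
  1 × N (aromatic): no H
  1 × N (charge +1): no H
  1 × O: no H
  1 × O (charge -1): no H
  Total hydrogens = 3.
Molecular formula: C5H3FN2O4

C5H3FN2O4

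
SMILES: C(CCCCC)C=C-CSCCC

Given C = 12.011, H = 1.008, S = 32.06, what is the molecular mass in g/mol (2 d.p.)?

200.38

Molecular formula: C12H24S.
M = 12×12.011 + 24×1.008 + 1×32.06 = 200.38 g/mol.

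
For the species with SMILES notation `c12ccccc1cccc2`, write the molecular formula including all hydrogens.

C10H8

Heavy atoms from the SMILES: 10 C.
Implicit hydrogens by atom environment:
  8 × C (aromatic): 1 H each → 8
  2 × C (aromatic): no H
  Total hydrogens = 8.
Molecular formula: C10H8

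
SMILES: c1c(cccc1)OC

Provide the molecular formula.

Heavy atoms from the SMILES: 7 C, 1 O.
Implicit hydrogens by atom environment:
  5 × C (aromatic): 1 H each → 5
  1 × C: 3 H
  1 × C (aromatic): no H
  1 × O: no H
  Total hydrogens = 8.
Molecular formula: C7H8O

C7H8O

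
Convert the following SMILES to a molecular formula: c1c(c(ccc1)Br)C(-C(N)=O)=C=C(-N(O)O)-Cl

Heavy atoms from the SMILES: 1 Br, 10 C, 1 Cl, 2 N, 3 O.
Implicit hydrogens by atom environment:
  4 × C (aromatic): 1 H each → 4
  4 × C: no H
  2 × C (aromatic): no H
  2 × O: 1 H each → 2
  1 × Br: no H
  1 × Cl: no H
  1 × N: 2 H
  1 × N: no H
  1 × O: no H
  Total hydrogens = 8.
Molecular formula: C10H8BrClN2O3

C10H8BrClN2O3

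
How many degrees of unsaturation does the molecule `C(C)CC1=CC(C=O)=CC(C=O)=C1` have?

6

Molecular formula from the SMILES: C11H12O2.
DoU = (2C + 2 + N − H − X)/2 = (2·11 + 2 + 0 − 12 − 0)/2 = 12/2 = 6.
(Structurally: 1 ring(s) + 5 π bond(s) = 6.)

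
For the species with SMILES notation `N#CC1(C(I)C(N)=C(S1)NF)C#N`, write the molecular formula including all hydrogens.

Heavy atoms from the SMILES: 6 C, 1 F, 1 I, 4 N, 1 S.
Implicit hydrogens by atom environment:
  5 × C: no H
  2 × N: no H
  1 × C: 1 H
  1 × F: no H
  1 × I: no H
  1 × N: 2 H
  1 × N: 1 H
  1 × S: no H
  Total hydrogens = 4.
Molecular formula: C6H4FIN4S

C6H4FIN4S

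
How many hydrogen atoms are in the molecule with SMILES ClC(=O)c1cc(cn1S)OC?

Hydrogens are implicit in SMILES; fill each atom to its normal valence:
  2 × C (aromatic): 1 H each → 2
  2 × C (aromatic): no H
  2 × O: no H
  1 × C: 3 H
  1 × C: no H
  1 × Cl: no H
  1 × N (aromatic): no H
  1 × S: 1 H
  Total hydrogens = 6.

6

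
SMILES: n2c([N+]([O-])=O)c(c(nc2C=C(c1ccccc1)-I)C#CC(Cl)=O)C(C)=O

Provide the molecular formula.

C17H9ClIN3O4

Heavy atoms from the SMILES: 17 C, 1 Cl, 1 I, 3 N, 4 O.
Implicit hydrogens by atom environment:
  5 × C (aromatic): 1 H each → 5
  5 × C (aromatic): no H
  5 × C: no H
  3 × O: no H
  2 × N (aromatic): no H
  1 × C: 3 H
  1 × C: 1 H
  1 × Cl: no H
  1 × I: no H
  1 × N (charge +1): no H
  1 × O (charge -1): no H
  Total hydrogens = 9.
Molecular formula: C17H9ClIN3O4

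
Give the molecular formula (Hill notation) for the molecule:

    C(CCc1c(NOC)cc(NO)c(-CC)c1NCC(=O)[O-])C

C15H24N3O4-

Heavy atoms from the SMILES: 15 C, 3 N, 4 O.
Implicit hydrogens by atom environment:
  5 × C: 2 H each → 10
  5 × C (aromatic): no H
  3 × C: 3 H each → 9
  3 × N: 1 H each → 3
  2 × O: no H
  1 × C (aromatic): 1 H
  1 × C: no H
  1 × O: 1 H
  1 × O (charge -1): no H
  Total hydrogens = 24.
Net charge -1.
Molecular formula: C15H24N3O4-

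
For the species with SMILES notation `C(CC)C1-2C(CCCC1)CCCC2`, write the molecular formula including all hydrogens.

C13H24

Heavy atoms from the SMILES: 13 C.
Implicit hydrogens by atom environment:
  10 × C: 2 H each → 20
  1 × C: 3 H
  1 × C: 1 H
  1 × C: no H
  Total hydrogens = 24.
Molecular formula: C13H24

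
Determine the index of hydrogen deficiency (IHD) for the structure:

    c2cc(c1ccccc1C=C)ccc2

Molecular formula from the SMILES: C14H12.
DoU = (2C + 2 + N − H − X)/2 = (2·14 + 2 + 0 − 12 − 0)/2 = 18/2 = 9.
(Structurally: 2 ring(s) + 7 π bond(s) = 9.)

9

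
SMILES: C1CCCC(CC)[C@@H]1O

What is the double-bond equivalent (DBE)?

Molecular formula from the SMILES: C8H16O.
DoU = (2C + 2 + N − H − X)/2 = (2·8 + 2 + 0 − 16 − 0)/2 = 2/2 = 1.
(Structurally: 1 ring(s) + 0 π bond(s) = 1.)

1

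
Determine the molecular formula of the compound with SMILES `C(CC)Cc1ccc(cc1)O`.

C10H14O

Heavy atoms from the SMILES: 10 C, 1 O.
Implicit hydrogens by atom environment:
  4 × C (aromatic): 1 H each → 4
  3 × C: 2 H each → 6
  2 × C (aromatic): no H
  1 × C: 3 H
  1 × O: 1 H
  Total hydrogens = 14.
Molecular formula: C10H14O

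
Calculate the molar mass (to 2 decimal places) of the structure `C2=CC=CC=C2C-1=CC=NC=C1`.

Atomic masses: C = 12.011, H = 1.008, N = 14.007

Molecular formula: C11H9N.
M = 11×12.011 + 9×1.008 + 1×14.007 = 155.20 g/mol.

155.20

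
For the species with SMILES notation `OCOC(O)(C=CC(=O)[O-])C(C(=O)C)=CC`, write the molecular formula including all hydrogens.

Heavy atoms from the SMILES: 10 C, 6 O.
Implicit hydrogens by atom environment:
  4 × C: no H
  3 × C: 1 H each → 3
  3 × O: no H
  2 × C: 3 H each → 6
  2 × O: 1 H each → 2
  1 × C: 2 H
  1 × O (charge -1): no H
  Total hydrogens = 13.
Net charge -1.
Molecular formula: C10H13O6-

C10H13O6-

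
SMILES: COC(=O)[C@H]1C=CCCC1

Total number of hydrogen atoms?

Hydrogens are implicit in SMILES; fill each atom to its normal valence:
  3 × C: 2 H each → 6
  3 × C: 1 H each → 3
  2 × O: no H
  1 × C: 3 H
  1 × C: no H
  Total hydrogens = 12.

12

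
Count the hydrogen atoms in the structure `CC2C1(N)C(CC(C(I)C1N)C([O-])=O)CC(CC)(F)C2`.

Hydrogens are implicit in SMILES; fill each atom to its normal valence:
  5 × C: 1 H each → 5
  4 × C: 2 H each → 8
  3 × C: no H
  2 × C: 3 H each → 6
  2 × N: 2 H each → 4
  1 × F: no H
  1 × I: no H
  1 × O: no H
  1 × O (charge -1): no H
  Total hydrogens = 23.

23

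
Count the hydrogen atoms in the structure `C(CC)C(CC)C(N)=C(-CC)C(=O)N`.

Hydrogens are implicit in SMILES; fill each atom to its normal valence:
  4 × C: 2 H each → 8
  3 × C: 3 H each → 9
  3 × C: no H
  2 × N: 2 H each → 4
  1 × C: 1 H
  1 × O: no H
  Total hydrogens = 22.

22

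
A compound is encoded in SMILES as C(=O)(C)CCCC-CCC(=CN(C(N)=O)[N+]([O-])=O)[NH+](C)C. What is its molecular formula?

Heavy atoms from the SMILES: 13 C, 4 N, 4 O.
Implicit hydrogens by atom environment:
  6 × C: 2 H each → 12
  3 × C: 3 H each → 9
  3 × C: no H
  3 × O: no H
  1 × C: 1 H
  1 × N: 2 H
  1 × N (charge +1): 1 H
  1 × N: no H
  1 × N (charge +1): no H
  1 × O (charge -1): no H
  Total hydrogens = 25.
Net charge +1.
Molecular formula: C13H25N4O4+

C13H25N4O4+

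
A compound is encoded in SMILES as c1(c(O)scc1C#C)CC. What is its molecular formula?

Heavy atoms from the SMILES: 8 C, 1 O, 1 S.
Implicit hydrogens by atom environment:
  3 × C (aromatic): no H
  1 × C: 3 H
  1 × C: 2 H
  1 × C (aromatic): 1 H
  1 × C: 1 H
  1 × C: no H
  1 × O: 1 H
  1 × S (aromatic): no H
  Total hydrogens = 8.
Molecular formula: C8H8OS

C8H8OS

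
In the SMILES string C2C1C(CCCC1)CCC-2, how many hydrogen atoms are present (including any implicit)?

Hydrogens are implicit in SMILES; fill each atom to its normal valence:
  8 × C: 2 H each → 16
  2 × C: 1 H each → 2
  Total hydrogens = 18.

18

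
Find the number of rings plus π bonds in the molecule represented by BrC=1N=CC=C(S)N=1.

4

Molecular formula from the SMILES: C4H3BrN2S.
DoU = (2C + 2 + N − H − X)/2 = (2·4 + 2 + 2 − 3 − 1)/2 = 8/2 = 4.
(Structurally: 1 ring(s) + 3 π bond(s) = 4.)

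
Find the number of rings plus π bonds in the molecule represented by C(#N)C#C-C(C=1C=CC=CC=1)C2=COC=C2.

11

Molecular formula from the SMILES: C14H9NO.
DoU = (2C + 2 + N − H − X)/2 = (2·14 + 2 + 1 − 9 − 0)/2 = 22/2 = 11.
(Structurally: 2 ring(s) + 9 π bond(s) = 11.)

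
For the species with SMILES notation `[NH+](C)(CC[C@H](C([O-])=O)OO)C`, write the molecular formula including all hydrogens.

Heavy atoms from the SMILES: 6 C, 1 N, 4 O.
Implicit hydrogens by atom environment:
  2 × C: 3 H each → 6
  2 × C: 2 H each → 4
  2 × O: no H
  1 × C: 1 H
  1 × C: no H
  1 × N (charge +1): 1 H
  1 × O: 1 H
  1 × O (charge -1): no H
  Total hydrogens = 13.
Molecular formula: C6H13NO4

C6H13NO4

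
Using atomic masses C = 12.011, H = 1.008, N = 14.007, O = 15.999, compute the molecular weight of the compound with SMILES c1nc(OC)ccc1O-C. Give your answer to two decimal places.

139.15

Molecular formula: C7H9NO2.
M = 7×12.011 + 9×1.008 + 1×14.007 + 2×15.999 = 139.15 g/mol.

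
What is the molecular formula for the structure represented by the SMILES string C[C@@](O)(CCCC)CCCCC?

Heavy atoms from the SMILES: 11 C, 1 O.
Implicit hydrogens by atom environment:
  7 × C: 2 H each → 14
  3 × C: 3 H each → 9
  1 × C: no H
  1 × O: 1 H
  Total hydrogens = 24.
Molecular formula: C11H24O

C11H24O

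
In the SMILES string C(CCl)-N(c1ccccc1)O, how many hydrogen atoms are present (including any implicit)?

10

Hydrogens are implicit in SMILES; fill each atom to its normal valence:
  5 × C (aromatic): 1 H each → 5
  2 × C: 2 H each → 4
  1 × C (aromatic): no H
  1 × Cl: no H
  1 × N: no H
  1 × O: 1 H
  Total hydrogens = 10.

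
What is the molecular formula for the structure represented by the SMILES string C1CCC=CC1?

C6H10

Heavy atoms from the SMILES: 6 C.
Implicit hydrogens by atom environment:
  4 × C: 2 H each → 8
  2 × C: 1 H each → 2
  Total hydrogens = 10.
Molecular formula: C6H10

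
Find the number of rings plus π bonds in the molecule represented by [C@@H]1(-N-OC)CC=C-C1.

2

Molecular formula from the SMILES: C6H11NO.
DoU = (2C + 2 + N − H − X)/2 = (2·6 + 2 + 1 − 11 − 0)/2 = 4/2 = 2.
(Structurally: 1 ring(s) + 1 π bond(s) = 2.)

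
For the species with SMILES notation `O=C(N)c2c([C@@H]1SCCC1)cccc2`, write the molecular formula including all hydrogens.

C11H13NOS

Heavy atoms from the SMILES: 11 C, 1 N, 1 O, 1 S.
Implicit hydrogens by atom environment:
  4 × C (aromatic): 1 H each → 4
  3 × C: 2 H each → 6
  2 × C (aromatic): no H
  1 × C: 1 H
  1 × C: no H
  1 × N: 2 H
  1 × O: no H
  1 × S: no H
  Total hydrogens = 13.
Molecular formula: C11H13NOS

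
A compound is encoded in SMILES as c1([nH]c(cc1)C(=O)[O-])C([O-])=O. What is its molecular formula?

Heavy atoms from the SMILES: 6 C, 1 N, 4 O.
Implicit hydrogens by atom environment:
  2 × C (aromatic): 1 H each → 2
  2 × C (aromatic): no H
  2 × C: no H
  2 × O: no H
  2 × O (charge -1): no H
  1 × N (aromatic): 1 H
  Total hydrogens = 3.
Net charge -2.
Molecular formula: [C6H3NO4]2-

[C6H3NO4]2-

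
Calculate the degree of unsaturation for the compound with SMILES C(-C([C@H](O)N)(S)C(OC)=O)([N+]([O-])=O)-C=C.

Molecular formula from the SMILES: C7H12N2O5S.
DoU = (2C + 2 + N − H − X)/2 = (2·7 + 2 + 2 − 12 − 0)/2 = 6/2 = 3.
(Structurally: 0 ring(s) + 3 π bond(s) = 3.)

3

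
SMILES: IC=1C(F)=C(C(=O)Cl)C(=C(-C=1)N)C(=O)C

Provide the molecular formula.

C9H6ClFINO2

Heavy atoms from the SMILES: 9 C, 1 Cl, 1 F, 1 I, 1 N, 2 O.
Implicit hydrogens by atom environment:
  5 × C (aromatic): no H
  2 × C: no H
  2 × O: no H
  1 × C: 3 H
  1 × C (aromatic): 1 H
  1 × Cl: no H
  1 × F: no H
  1 × I: no H
  1 × N: 2 H
  Total hydrogens = 6.
Molecular formula: C9H6ClFINO2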